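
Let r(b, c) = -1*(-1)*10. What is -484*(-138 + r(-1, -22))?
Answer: 61952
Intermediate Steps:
r(b, c) = 10 (r(b, c) = 1*10 = 10)
-484*(-138 + r(-1, -22)) = -484*(-138 + 10) = -484*(-128) = 61952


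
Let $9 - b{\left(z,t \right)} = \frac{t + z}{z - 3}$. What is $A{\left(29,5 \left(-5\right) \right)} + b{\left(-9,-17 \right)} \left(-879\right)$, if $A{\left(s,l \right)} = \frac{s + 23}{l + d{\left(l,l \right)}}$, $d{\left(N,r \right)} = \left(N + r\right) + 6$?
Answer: $- \frac{829001}{138} \approx -6007.3$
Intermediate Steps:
$d{\left(N,r \right)} = 6 + N + r$
$b{\left(z,t \right)} = 9 - \frac{t + z}{-3 + z}$ ($b{\left(z,t \right)} = 9 - \frac{t + z}{z - 3} = 9 - \frac{t + z}{-3 + z}$)
$A{\left(s,l \right)} = \frac{23 + s}{6 + 3 l}$ ($A{\left(s,l \right)} = \frac{s + 23}{l + \left(6 + l + l\right)} = \frac{23 + s}{l + \left(6 + 2 l\right)} = \frac{23 + s}{6 + 3 l}$)
$A{\left(29,5 \left(-5\right) \right)} + b{\left(-9,-17 \right)} \left(-879\right) = \frac{23 + 29}{3 \left(2 + 5 \left(-5\right)\right)} + \frac{-27 - -17 + 8 \left(-9\right)}{-3 - 9} \left(-879\right) = \frac{1}{3} \frac{1}{2 - 25} \cdot 52 + \frac{-27 + 17 - 72}{-12} \left(-879\right) = \frac{1}{3} \frac{1}{-23} \cdot 52 + \left(- \frac{1}{12}\right) \left(-82\right) \left(-879\right) = \frac{1}{3} \left(- \frac{1}{23}\right) 52 + \frac{41}{6} \left(-879\right) = - \frac{52}{69} - \frac{12013}{2} = - \frac{829001}{138}$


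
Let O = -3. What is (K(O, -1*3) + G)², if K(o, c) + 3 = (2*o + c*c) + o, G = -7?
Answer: 100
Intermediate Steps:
K(o, c) = -3 + c² + 3*o (K(o, c) = -3 + ((2*o + c*c) + o) = -3 + ((2*o + c²) + o) = -3 + ((c² + 2*o) + o) = -3 + (c² + 3*o) = -3 + c² + 3*o)
(K(O, -1*3) + G)² = ((-3 + (-1*3)² + 3*(-3)) - 7)² = ((-3 + (-3)² - 9) - 7)² = ((-3 + 9 - 9) - 7)² = (-3 - 7)² = (-10)² = 100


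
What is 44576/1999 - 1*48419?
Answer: -96745005/1999 ≈ -48397.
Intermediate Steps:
44576/1999 - 1*48419 = 44576*(1/1999) - 48419 = 44576/1999 - 48419 = -96745005/1999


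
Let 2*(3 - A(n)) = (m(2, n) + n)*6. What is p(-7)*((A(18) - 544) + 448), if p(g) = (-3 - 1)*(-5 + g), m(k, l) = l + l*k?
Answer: -14832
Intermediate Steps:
m(k, l) = l + k*l
p(g) = 20 - 4*g (p(g) = -4*(-5 + g) = 20 - 4*g)
A(n) = 3 - 12*n (A(n) = 3 - (n*(1 + 2) + n)*6/2 = 3 - (n*3 + n)*6/2 = 3 - (3*n + n)*6/2 = 3 - 4*n*6/2 = 3 - 12*n)
p(-7)*((A(18) - 544) + 448) = (20 - 4*(-7))*(((3 - 12*18) - 544) + 448) = (20 + 28)*(((3 - 216) - 544) + 448) = 48*((-213 - 544) + 448) = 48*(-757 + 448) = 48*(-309) = -14832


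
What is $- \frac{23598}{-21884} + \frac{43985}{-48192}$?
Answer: $\frac{43666769}{263658432} \approx 0.16562$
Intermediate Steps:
$- \frac{23598}{-21884} + \frac{43985}{-48192} = \left(-23598\right) \left(- \frac{1}{21884}\right) + 43985 \left(- \frac{1}{48192}\right) = \frac{11799}{10942} - \frac{43985}{48192} = \frac{43666769}{263658432}$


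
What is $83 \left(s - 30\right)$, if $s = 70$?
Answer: $3320$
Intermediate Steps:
$83 \left(s - 30\right) = 83 \left(70 - 30\right) = 83 \cdot 40 = 3320$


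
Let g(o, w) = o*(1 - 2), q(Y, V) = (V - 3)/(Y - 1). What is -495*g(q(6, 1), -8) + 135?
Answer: -63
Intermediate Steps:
q(Y, V) = (-3 + V)/(-1 + Y)
g(o, w) = -o (g(o, w) = o*(-1) = -o)
-495*g(q(6, 1), -8) + 135 = -(-495)*(-3 + 1)/(-1 + 6) + 135 = -(-495)*-2/5 + 135 = -(-495)*(1/5)*(-2) + 135 = -(-495)*(-2)/5 + 135 = -495*2/5 + 135 = -198 + 135 = -63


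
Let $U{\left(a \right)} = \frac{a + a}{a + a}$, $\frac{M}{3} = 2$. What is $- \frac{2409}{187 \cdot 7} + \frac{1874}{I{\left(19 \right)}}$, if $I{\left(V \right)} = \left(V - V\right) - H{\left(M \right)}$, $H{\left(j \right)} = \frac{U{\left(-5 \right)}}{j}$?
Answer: $- \frac{1338255}{119} \approx -11246.0$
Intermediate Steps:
$M = 6$ ($M = 3 \cdot 2 = 6$)
$U{\left(a \right)} = 1$ ($U{\left(a \right)} = \frac{2 a}{2 a} = 2 a \frac{1}{2 a} = 1$)
$H{\left(j \right)} = \frac{1}{j}$ ($H{\left(j \right)} = 1 \frac{1}{j} = \frac{1}{j}$)
$I{\left(V \right)} = - \frac{1}{6}$ ($I{\left(V \right)} = \left(V - V\right) - \frac{1}{6} = 0 - \frac{1}{6} = - \frac{1}{6}$)
$- \frac{2409}{187 \cdot 7} + \frac{1874}{I{\left(19 \right)}} = - \frac{2409}{187 \cdot 7} + \frac{1874}{- \frac{1}{6}} = - \frac{2409}{1309} + 1874 \left(-6\right) = \left(-2409\right) \frac{1}{1309} - 11244 = - \frac{219}{119} - 11244 = - \frac{1338255}{119}$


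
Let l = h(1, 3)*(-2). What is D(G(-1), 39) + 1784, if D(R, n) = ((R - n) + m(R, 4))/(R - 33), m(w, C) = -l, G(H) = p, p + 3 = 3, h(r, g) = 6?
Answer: 19633/11 ≈ 1784.8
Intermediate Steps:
p = 0 (p = -3 + 3 = 0)
l = -12 (l = 6*(-2) = -12)
G(H) = 0
m(w, C) = 12 (m(w, C) = -1*(-12) = 12)
D(R, n) = (12 + R - n)/(-33 + R) (D(R, n) = ((R - n) + 12)/(R - 33) = (12 + R - n)/(-33 + R))
D(G(-1), 39) + 1784 = (12 + 0 - 1*39)/(-33 + 0) + 1784 = (12 + 0 - 39)/(-33) + 1784 = -1/33*(-27) + 1784 = 9/11 + 1784 = 19633/11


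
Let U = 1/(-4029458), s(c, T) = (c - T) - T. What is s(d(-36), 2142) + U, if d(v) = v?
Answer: -17407258561/4029458 ≈ -4320.0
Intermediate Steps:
s(c, T) = c - 2*T
U = -1/4029458 ≈ -2.4817e-7
s(d(-36), 2142) + U = (-36 - 2*2142) - 1/4029458 = (-36 - 4284) - 1/4029458 = -4320 - 1/4029458 = -17407258561/4029458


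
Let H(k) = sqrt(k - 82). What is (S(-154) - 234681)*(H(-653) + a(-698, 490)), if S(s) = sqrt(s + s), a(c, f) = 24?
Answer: -(24 + 7*I*sqrt(15))*(234681 - 2*I*sqrt(77)) ≈ -5.6328e+6 - 6.362e+6*I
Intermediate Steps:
S(s) = sqrt(2)*sqrt(s) (S(s) = sqrt(2*s) = sqrt(2)*sqrt(s))
H(k) = sqrt(-82 + k)
(S(-154) - 234681)*(H(-653) + a(-698, 490)) = (sqrt(2)*sqrt(-154) - 234681)*(sqrt(-82 - 653) + 24) = (sqrt(2)*(I*sqrt(154)) - 234681)*(sqrt(-735) + 24) = (2*I*sqrt(77) - 234681)*(7*I*sqrt(15) + 24) = (-234681 + 2*I*sqrt(77))*(24 + 7*I*sqrt(15))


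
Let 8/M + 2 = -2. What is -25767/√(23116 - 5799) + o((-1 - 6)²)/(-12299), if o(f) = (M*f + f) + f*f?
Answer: -48/251 - 25767*√17317/17317 ≈ -196.00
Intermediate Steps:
M = -2 (M = 8/(-2 - 2) = 8/(-4) = 8*(-¼) = -2)
o(f) = f² - f (o(f) = (-2*f + f) + f*f = -f + f² = f² - f)
-25767/√(23116 - 5799) + o((-1 - 6)²)/(-12299) = -25767/√(23116 - 5799) + ((-1 - 6)²*(-1 + (-1 - 6)²))/(-12299) = -25767*√17317/17317 + ((-7)²*(-1 + (-7)²))*(-1/12299) = -25767*√17317/17317 + (49*(-1 + 49))*(-1/12299) = -25767*√17317/17317 + (49*48)*(-1/12299) = -25767*√17317/17317 + 2352*(-1/12299) = -25767*√17317/17317 - 48/251 = -48/251 - 25767*√17317/17317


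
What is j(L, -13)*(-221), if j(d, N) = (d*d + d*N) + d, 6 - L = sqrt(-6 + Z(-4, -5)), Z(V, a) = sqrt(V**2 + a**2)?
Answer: 9282 - 221*sqrt(41) ≈ 7866.9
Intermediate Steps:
L = 6 - sqrt(-6 + sqrt(41)) (L = 6 - sqrt(-6 + sqrt((-4)**2 + (-5)**2)) = 6 - sqrt(-6 + sqrt(16 + 25)) = 6 - sqrt(-6 + sqrt(41)) ≈ 5.3651)
j(d, N) = d + d**2 + N*d (j(d, N) = (d**2 + N*d) + d = d + d**2 + N*d)
j(L, -13)*(-221) = ((6 - sqrt(-6 + sqrt(41)))*(1 - 13 + (6 - sqrt(-6 + sqrt(41)))))*(-221) = ((6 - sqrt(-6 + sqrt(41)))*(-6 - sqrt(-6 + sqrt(41))))*(-221) = ((-6 - sqrt(-6 + sqrt(41)))*(6 - sqrt(-6 + sqrt(41))))*(-221) = -221*(-6 - sqrt(-6 + sqrt(41)))*(6 - sqrt(-6 + sqrt(41)))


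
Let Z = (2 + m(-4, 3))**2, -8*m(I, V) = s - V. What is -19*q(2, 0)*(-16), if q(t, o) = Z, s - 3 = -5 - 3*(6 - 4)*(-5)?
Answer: 1539/4 ≈ 384.75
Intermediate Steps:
s = 28 (s = 3 + (-5 - 3*(6 - 4)*(-5)) = 3 + (-5 - 6*(-5)) = 3 + (-5 - 3*(-10)) = 3 + (-5 + 30) = 3 + 25 = 28)
m(I, V) = -7/2 + V/8 (m(I, V) = -(28 - V)/8 = -7/2 + V/8)
Z = 81/64 (Z = (2 + (-7/2 + (1/8)*3))**2 = (2 + (-7/2 + 3/8))**2 = (2 - 25/8)**2 = (-9/8)**2 = 81/64 ≈ 1.2656)
q(t, o) = 81/64
-19*q(2, 0)*(-16) = -19*81/64*(-16) = -1539/64*(-16) = 1539/4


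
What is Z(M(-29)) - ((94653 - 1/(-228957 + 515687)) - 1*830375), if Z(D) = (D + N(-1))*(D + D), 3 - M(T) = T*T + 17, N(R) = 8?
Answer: 626244699161/286730 ≈ 2.1841e+6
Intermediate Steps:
M(T) = -14 - T² (M(T) = 3 - (T*T + 17) = 3 - (T² + 17) = 3 - (17 + T²) = 3 + (-17 - T²) = -14 - T²)
Z(D) = 2*D*(8 + D) (Z(D) = (D + 8)*(D + D) = (8 + D)*(2*D) = 2*D*(8 + D))
Z(M(-29)) - ((94653 - 1/(-228957 + 515687)) - 1*830375) = 2*(-14 - 1*(-29)²)*(8 + (-14 - 1*(-29)²)) - ((94653 - 1/(-228957 + 515687)) - 1*830375) = 2*(-14 - 1*841)*(8 + (-14 - 1*841)) - ((94653 - 1/286730) - 830375) = 2*(-14 - 841)*(8 + (-14 - 841)) - ((94653 - 1*1/286730) - 830375) = 2*(-855)*(8 - 855) - ((94653 - 1/286730) - 830375) = 2*(-855)*(-847) - (27139854689/286730 - 830375) = 1448370 - 1*(-210953569061/286730) = 1448370 + 210953569061/286730 = 626244699161/286730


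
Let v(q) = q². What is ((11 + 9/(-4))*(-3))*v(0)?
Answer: 0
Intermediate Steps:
((11 + 9/(-4))*(-3))*v(0) = ((11 + 9/(-4))*(-3))*0² = ((11 + 9*(-¼))*(-3))*0 = ((11 - 9/4)*(-3))*0 = ((35/4)*(-3))*0 = -105/4*0 = 0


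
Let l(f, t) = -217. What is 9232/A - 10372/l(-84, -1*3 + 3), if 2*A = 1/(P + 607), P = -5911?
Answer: -21251462780/217 ≈ -9.7933e+7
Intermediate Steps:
A = -1/10608 (A = 1/(2*(-5911 + 607)) = (½)/(-5304) = (½)*(-1/5304) = -1/10608 ≈ -9.4268e-5)
9232/A - 10372/l(-84, -1*3 + 3) = 9232/(-1/10608) - 10372/(-217) = 9232*(-10608) - 10372*(-1/217) = -97933056 + 10372/217 = -21251462780/217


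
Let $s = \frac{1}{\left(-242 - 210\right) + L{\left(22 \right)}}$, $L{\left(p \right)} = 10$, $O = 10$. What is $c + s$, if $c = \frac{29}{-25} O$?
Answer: $- \frac{25641}{2210} \approx -11.602$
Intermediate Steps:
$s = - \frac{1}{442}$ ($s = \frac{1}{\left(-242 - 210\right) + 10} = \frac{1}{-452 + 10} = \frac{1}{-442} = - \frac{1}{442} \approx -0.0022624$)
$c = - \frac{58}{5}$ ($c = \frac{29}{-25} \cdot 10 = 29 \left(- \frac{1}{25}\right) 10 = \left(- \frac{29}{25}\right) 10 = - \frac{58}{5} \approx -11.6$)
$c + s = - \frac{58}{5} - \frac{1}{442} = - \frac{25641}{2210}$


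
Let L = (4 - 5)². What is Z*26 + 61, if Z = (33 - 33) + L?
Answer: 87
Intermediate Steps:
L = 1 (L = (-1)² = 1)
Z = 1 (Z = (33 - 33) + 1 = 0 + 1 = 1)
Z*26 + 61 = 1*26 + 61 = 26 + 61 = 87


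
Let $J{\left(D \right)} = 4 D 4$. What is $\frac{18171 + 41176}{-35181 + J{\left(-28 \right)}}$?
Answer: $- \frac{59347}{35629} \approx -1.6657$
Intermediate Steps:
$J{\left(D \right)} = 16 D$
$\frac{18171 + 41176}{-35181 + J{\left(-28 \right)}} = \frac{18171 + 41176}{-35181 + 16 \left(-28\right)} = \frac{59347}{-35181 - 448} = \frac{59347}{-35629} = 59347 \left(- \frac{1}{35629}\right) = - \frac{59347}{35629}$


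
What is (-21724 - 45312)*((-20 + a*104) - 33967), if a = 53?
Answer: 1908850100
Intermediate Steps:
(-21724 - 45312)*((-20 + a*104) - 33967) = (-21724 - 45312)*((-20 + 53*104) - 33967) = -67036*((-20 + 5512) - 33967) = -67036*(5492 - 33967) = -67036*(-28475) = 1908850100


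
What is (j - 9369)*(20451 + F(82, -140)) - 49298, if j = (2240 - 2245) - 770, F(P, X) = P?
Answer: -208336050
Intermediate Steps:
j = -775 (j = -5 - 770 = -775)
(j - 9369)*(20451 + F(82, -140)) - 49298 = (-775 - 9369)*(20451 + 82) - 49298 = -10144*20533 - 49298 = -208286752 - 49298 = -208336050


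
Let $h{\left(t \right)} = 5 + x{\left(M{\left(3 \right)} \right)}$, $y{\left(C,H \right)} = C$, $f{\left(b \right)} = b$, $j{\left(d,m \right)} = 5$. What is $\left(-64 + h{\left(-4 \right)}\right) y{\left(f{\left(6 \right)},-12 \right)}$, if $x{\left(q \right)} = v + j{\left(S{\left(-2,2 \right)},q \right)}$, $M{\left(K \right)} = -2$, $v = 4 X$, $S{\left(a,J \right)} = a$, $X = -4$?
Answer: $-420$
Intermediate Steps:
$v = -16$ ($v = 4 \left(-4\right) = -16$)
$x{\left(q \right)} = -11$ ($x{\left(q \right)} = -16 + 5 = -11$)
$h{\left(t \right)} = -6$ ($h{\left(t \right)} = 5 - 11 = -6$)
$\left(-64 + h{\left(-4 \right)}\right) y{\left(f{\left(6 \right)},-12 \right)} = \left(-64 - 6\right) 6 = \left(-70\right) 6 = -420$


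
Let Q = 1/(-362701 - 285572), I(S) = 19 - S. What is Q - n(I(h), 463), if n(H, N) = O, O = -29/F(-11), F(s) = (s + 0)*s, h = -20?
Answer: 18799796/78441033 ≈ 0.23967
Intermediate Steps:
F(s) = s² (F(s) = s*s = s²)
Q = -1/648273 (Q = 1/(-648273) = -1/648273 ≈ -1.5426e-6)
O = -29/121 (O = -29/((-11)²) = -29/121 ≈ -0.23967)
n(H, N) = -29/121
Q - n(I(h), 463) = -1/648273 - 1*(-29/121) = -1/648273 + 29/121 = 18799796/78441033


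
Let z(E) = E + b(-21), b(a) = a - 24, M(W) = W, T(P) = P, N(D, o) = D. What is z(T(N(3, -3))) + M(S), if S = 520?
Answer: 478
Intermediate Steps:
b(a) = -24 + a
z(E) = -45 + E (z(E) = E + (-24 - 21) = E - 45 = -45 + E)
z(T(N(3, -3))) + M(S) = (-45 + 3) + 520 = -42 + 520 = 478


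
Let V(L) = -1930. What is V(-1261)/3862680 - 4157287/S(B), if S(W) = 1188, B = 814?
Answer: -66909465175/19120266 ≈ -3499.4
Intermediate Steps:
V(-1261)/3862680 - 4157287/S(B) = -1930/3862680 - 4157287/1188 = -1930*1/3862680 - 4157287*1/1188 = -193/386268 - 4157287/1188 = -66909465175/19120266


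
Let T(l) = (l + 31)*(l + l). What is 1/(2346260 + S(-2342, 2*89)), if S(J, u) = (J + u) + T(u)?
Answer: 1/2418500 ≈ 4.1348e-7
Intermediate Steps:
T(l) = 2*l*(31 + l) (T(l) = (31 + l)*(2*l) = 2*l*(31 + l))
S(J, u) = J + u + 2*u*(31 + u) (S(J, u) = (J + u) + 2*u*(31 + u) = J + u + 2*u*(31 + u))
1/(2346260 + S(-2342, 2*89)) = 1/(2346260 + (-2342 + 2*89 + 2*(2*89)*(31 + 2*89))) = 1/(2346260 + (-2342 + 178 + 2*178*(31 + 178))) = 1/(2346260 + (-2342 + 178 + 2*178*209)) = 1/(2346260 + (-2342 + 178 + 74404)) = 1/(2346260 + 72240) = 1/2418500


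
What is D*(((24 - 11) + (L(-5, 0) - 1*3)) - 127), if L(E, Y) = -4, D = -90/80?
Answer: 1089/8 ≈ 136.13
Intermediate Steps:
D = -9/8 (D = -90*1/80 = -9/8 ≈ -1.1250)
D*(((24 - 11) + (L(-5, 0) - 1*3)) - 127) = -9*(((24 - 11) + (-4 - 1*3)) - 127)/8 = -9*((13 + (-4 - 3)) - 127)/8 = -9*((13 - 7) - 127)/8 = -9*(6 - 127)/8 = -9/8*(-121) = 1089/8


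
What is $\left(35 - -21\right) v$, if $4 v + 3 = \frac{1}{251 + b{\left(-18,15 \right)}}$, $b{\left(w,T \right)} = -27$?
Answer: $- \frac{671}{16} \approx -41.938$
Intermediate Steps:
$v = - \frac{671}{896}$ ($v = - \frac{3}{4} + \frac{1}{4 \left(251 - 27\right)} = - \frac{3}{4} + \frac{1}{4 \cdot 224} = - \frac{3}{4} + \frac{1}{4} \cdot \frac{1}{224} = - \frac{3}{4} + \frac{1}{896} = - \frac{671}{896} \approx -0.74888$)
$\left(35 - -21\right) v = \left(35 - -21\right) \left(- \frac{671}{896}\right) = \left(35 + 21\right) \left(- \frac{671}{896}\right) = 56 \left(- \frac{671}{896}\right) = - \frac{671}{16}$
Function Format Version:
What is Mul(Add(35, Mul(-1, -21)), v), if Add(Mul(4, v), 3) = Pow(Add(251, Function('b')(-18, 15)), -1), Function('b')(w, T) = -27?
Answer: Rational(-671, 16) ≈ -41.938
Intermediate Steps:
v = Rational(-671, 896) (v = Add(Rational(-3, 4), Mul(Rational(1, 4), Pow(Add(251, -27), -1))) = Add(Rational(-3, 4), Mul(Rational(1, 4), Pow(224, -1))) = Add(Rational(-3, 4), Mul(Rational(1, 4), Rational(1, 224))) = Add(Rational(-3, 4), Rational(1, 896)) = Rational(-671, 896) ≈ -0.74888)
Mul(Add(35, Mul(-1, -21)), v) = Mul(Add(35, Mul(-1, -21)), Rational(-671, 896)) = Mul(Add(35, 21), Rational(-671, 896)) = Mul(56, Rational(-671, 896)) = Rational(-671, 16)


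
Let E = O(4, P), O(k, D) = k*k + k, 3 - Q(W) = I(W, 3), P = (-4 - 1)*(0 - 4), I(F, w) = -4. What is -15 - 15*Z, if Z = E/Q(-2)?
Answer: -405/7 ≈ -57.857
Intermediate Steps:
P = 20 (P = -5*(-4) = 20)
Q(W) = 7 (Q(W) = 3 - 1*(-4) = 3 + 4 = 7)
O(k, D) = k + k² (O(k, D) = k² + k = k + k²)
E = 20 (E = 4*(1 + 4) = 4*5 = 20)
Z = 20/7 ≈ 2.8571
-15 - 15*Z = -15 - 15*20/7 = -15 - 300/7 = -405/7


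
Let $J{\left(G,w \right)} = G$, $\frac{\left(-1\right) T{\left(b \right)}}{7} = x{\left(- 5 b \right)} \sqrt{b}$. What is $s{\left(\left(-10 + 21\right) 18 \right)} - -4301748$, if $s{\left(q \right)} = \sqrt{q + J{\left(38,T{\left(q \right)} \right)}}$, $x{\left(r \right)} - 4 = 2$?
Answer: $4301748 + 2 \sqrt{59} \approx 4.3018 \cdot 10^{6}$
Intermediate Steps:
$x{\left(r \right)} = 6$ ($x{\left(r \right)} = 4 + 2 = 6$)
$T{\left(b \right)} = - 42 \sqrt{b}$ ($T{\left(b \right)} = - 7 \cdot 6 \sqrt{b} = - 42 \sqrt{b}$)
$s{\left(q \right)} = \sqrt{38 + q}$ ($s{\left(q \right)} = \sqrt{q + 38} = \sqrt{38 + q}$)
$s{\left(\left(-10 + 21\right) 18 \right)} - -4301748 = \sqrt{38 + \left(-10 + 21\right) 18} - -4301748 = \sqrt{38 + 11 \cdot 18} + 4301748 = \sqrt{38 + 198} + 4301748 = \sqrt{236} + 4301748 = 2 \sqrt{59} + 4301748 = 4301748 + 2 \sqrt{59}$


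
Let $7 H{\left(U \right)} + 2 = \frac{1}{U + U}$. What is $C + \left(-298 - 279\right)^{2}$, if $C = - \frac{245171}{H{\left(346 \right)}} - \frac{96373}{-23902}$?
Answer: $\frac{2317164918413}{1944498} \approx 1.1917 \cdot 10^{6}$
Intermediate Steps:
$H{\left(U \right)} = - \frac{2}{7} + \frac{1}{14 U}$ ($H{\left(U \right)} = - \frac{2}{7} + \frac{1}{7 \left(U + U\right)} = - \frac{2}{7} + \frac{1}{7 \cdot 2 U} = - \frac{2}{7} + \frac{\frac{1}{2} \frac{1}{U}}{7} = - \frac{2}{7} + \frac{1}{14 U}$)
$C = \frac{1669785143771}{1944498}$ ($C = - \frac{245171}{\frac{1}{14} \cdot \frac{1}{346} \left(1 - 1384\right)} - \frac{96373}{-23902} = - \frac{245171}{\frac{1}{14} \cdot \frac{1}{346} \left(1 - 1384\right)} - - \frac{5669}{1406} = - \frac{245171}{\frac{1}{14} \cdot \frac{1}{346} \left(-1383\right)} + \frac{5669}{1406} = - \frac{245171}{- \frac{1383}{4844}} + \frac{5669}{1406} = \left(-245171\right) \left(- \frac{4844}{1383}\right) + \frac{5669}{1406} = \frac{1187608324}{1383} + \frac{5669}{1406} = \frac{1669785143771}{1944498} \approx 8.5872 \cdot 10^{5}$)
$C + \left(-298 - 279\right)^{2} = \frac{1669785143771}{1944498} + \left(-298 - 279\right)^{2} = \frac{1669785143771}{1944498} + \left(-577\right)^{2} = \frac{1669785143771}{1944498} + 332929 = \frac{2317164918413}{1944498}$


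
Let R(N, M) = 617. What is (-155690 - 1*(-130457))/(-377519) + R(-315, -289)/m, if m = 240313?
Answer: 6296747152/90722723447 ≈ 0.069407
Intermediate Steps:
(-155690 - 1*(-130457))/(-377519) + R(-315, -289)/m = (-155690 - 1*(-130457))/(-377519) + 617/240313 = (-155690 + 130457)*(-1/377519) + 617*(1/240313) = -25233*(-1/377519) + 617/240313 = 25233/377519 + 617/240313 = 6296747152/90722723447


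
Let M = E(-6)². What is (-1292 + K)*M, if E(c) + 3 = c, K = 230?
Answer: -86022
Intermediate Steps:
E(c) = -3 + c
M = 81 (M = (-3 - 6)² = (-9)² = 81)
(-1292 + K)*M = (-1292 + 230)*81 = -1062*81 = -86022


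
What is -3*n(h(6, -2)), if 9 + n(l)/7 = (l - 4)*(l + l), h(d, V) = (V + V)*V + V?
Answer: -315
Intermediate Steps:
h(d, V) = V + 2*V**2 (h(d, V) = (2*V)*V + V = 2*V**2 + V = V + 2*V**2)
n(l) = -63 + 14*l*(-4 + l) (n(l) = -63 + 7*((l - 4)*(l + l)) = -63 + 7*((-4 + l)*(2*l)) = -63 + 7*(2*l*(-4 + l)) = -63 + 14*l*(-4 + l))
-3*n(h(6, -2)) = -3*(-63 - (-112)*(1 + 2*(-2)) + 14*(-2*(1 + 2*(-2)))**2) = -3*(-63 - (-112)*(1 - 4) + 14*(-2*(1 - 4))**2) = -3*(-63 - (-112)*(-3) + 14*(-2*(-3))**2) = -3*(-63 - 56*6 + 14*6**2) = -3*(-63 - 336 + 14*36) = -3*(-63 - 336 + 504) = -3*105 = -315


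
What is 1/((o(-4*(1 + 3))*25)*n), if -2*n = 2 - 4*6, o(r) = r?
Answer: -1/4400 ≈ -0.00022727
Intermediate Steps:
n = 11 (n = -(2 - 4*6)/2 = -(2 - 24)/2 = -½*(-22) = 11)
1/((o(-4*(1 + 3))*25)*n) = 1/((-4*(1 + 3)*25)*11) = 1/((-4*4*25)*11) = 1/(-16*25*11) = 1/(-400*11) = 1/(-4400) = -1/4400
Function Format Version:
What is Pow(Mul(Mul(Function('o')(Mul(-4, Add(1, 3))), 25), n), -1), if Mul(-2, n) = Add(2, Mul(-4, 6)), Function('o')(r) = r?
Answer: Rational(-1, 4400) ≈ -0.00022727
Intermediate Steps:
n = 11 (n = Mul(Rational(-1, 2), Add(2, Mul(-4, 6))) = Mul(Rational(-1, 2), Add(2, -24)) = Mul(Rational(-1, 2), -22) = 11)
Pow(Mul(Mul(Function('o')(Mul(-4, Add(1, 3))), 25), n), -1) = Pow(Mul(Mul(Mul(-4, Add(1, 3)), 25), 11), -1) = Pow(Mul(Mul(Mul(-4, 4), 25), 11), -1) = Pow(Mul(Mul(-16, 25), 11), -1) = Pow(Mul(-400, 11), -1) = Pow(-4400, -1) = Rational(-1, 4400)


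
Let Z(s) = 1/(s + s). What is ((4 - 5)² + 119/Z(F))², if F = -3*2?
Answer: 2036329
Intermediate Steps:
F = -6
Z(s) = 1/(2*s)
((4 - 5)² + 119/Z(F))² = ((4 - 5)² + 119/(((½)/(-6))))² = ((-1)² + 119/(((½)*(-⅙))))² = (1 + 119/(-1/12))² = (1 + 119*(-12))² = (1 - 1428)² = (-1427)² = 2036329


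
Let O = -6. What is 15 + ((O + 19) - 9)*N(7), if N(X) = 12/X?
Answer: 153/7 ≈ 21.857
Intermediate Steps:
15 + ((O + 19) - 9)*N(7) = 15 + ((-6 + 19) - 9)*(12/7) = 15 + (13 - 9)*(12*(⅐)) = 15 + 4*(12/7) = 15 + 48/7 = 153/7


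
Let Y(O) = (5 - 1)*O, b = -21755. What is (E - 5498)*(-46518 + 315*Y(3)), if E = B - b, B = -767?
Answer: -662011620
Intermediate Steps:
Y(O) = 4*O
E = 20988 (E = -767 - 1*(-21755) = -767 + 21755 = 20988)
(E - 5498)*(-46518 + 315*Y(3)) = (20988 - 5498)*(-46518 + 315*(4*3)) = 15490*(-46518 + 315*12) = 15490*(-46518 + 3780) = 15490*(-42738) = -662011620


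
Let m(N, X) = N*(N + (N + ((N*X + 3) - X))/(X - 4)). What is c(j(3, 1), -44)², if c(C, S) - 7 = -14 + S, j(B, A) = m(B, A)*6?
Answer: 2601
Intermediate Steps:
m(N, X) = N*(N + (3 + N - X + N*X)/(-4 + X)) (m(N, X) = N*(N + (N + ((3 + N*X) - X))/(-4 + X)) = N*(N + (N + (3 - X + N*X))/(-4 + X)) = N*(N + (3 + N - X + N*X)/(-4 + X)))
j(B, A) = 6*B*(3 - A - 3*B + 2*A*B)/(-4 + A) (j(B, A) = (B*(3 - A - 3*B + 2*B*A)/(-4 + A))*6 = (B*(3 - A - 3*B + 2*A*B)/(-4 + A))*6 = 6*B*(3 - A - 3*B + 2*A*B)/(-4 + A))
c(C, S) = -7 + S (c(C, S) = 7 + (-14 + S) = -7 + S)
c(j(3, 1), -44)² = (-7 - 44)² = (-51)² = 2601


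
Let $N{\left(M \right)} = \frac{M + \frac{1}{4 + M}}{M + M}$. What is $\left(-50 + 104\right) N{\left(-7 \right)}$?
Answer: $\frac{198}{7} \approx 28.286$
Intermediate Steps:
$N{\left(M \right)} = \frac{M + \frac{1}{4 + M}}{2 M}$
$\left(-50 + 104\right) N{\left(-7 \right)} = \left(-50 + 104\right) \frac{1 + \left(-7\right)^{2} + 4 \left(-7\right)}{2 \left(-7\right) \left(4 - 7\right)} = 54 \cdot \frac{1}{2} \left(- \frac{1}{7}\right) \frac{1}{-3} \left(1 + 49 - 28\right) = 54 \cdot \frac{1}{2} \left(- \frac{1}{7}\right) \left(- \frac{1}{3}\right) 22 = 54 \cdot \frac{11}{21} = \frac{198}{7}$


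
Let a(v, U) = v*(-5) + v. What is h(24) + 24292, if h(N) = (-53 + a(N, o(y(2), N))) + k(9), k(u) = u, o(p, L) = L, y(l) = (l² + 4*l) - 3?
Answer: 24152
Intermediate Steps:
y(l) = -3 + l² + 4*l
a(v, U) = -4*v (a(v, U) = -5*v + v = -4*v)
h(N) = -44 - 4*N (h(N) = (-53 - 4*N) + 9 = -44 - 4*N)
h(24) + 24292 = (-44 - 4*24) + 24292 = (-44 - 96) + 24292 = -140 + 24292 = 24152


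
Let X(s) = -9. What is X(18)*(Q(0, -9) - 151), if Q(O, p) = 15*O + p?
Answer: 1440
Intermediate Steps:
Q(O, p) = p + 15*O
X(18)*(Q(0, -9) - 151) = -9*((-9 + 15*0) - 151) = -9*((-9 + 0) - 151) = -9*(-9 - 151) = -9*(-160) = 1440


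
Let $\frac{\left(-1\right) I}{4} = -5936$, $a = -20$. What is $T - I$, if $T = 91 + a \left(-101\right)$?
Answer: $-21633$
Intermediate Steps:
$T = 2111$ ($T = 91 - -2020 = 91 + 2020 = 2111$)
$I = 23744$ ($I = \left(-4\right) \left(-5936\right) = 23744$)
$T - I = 2111 - 23744 = -21633$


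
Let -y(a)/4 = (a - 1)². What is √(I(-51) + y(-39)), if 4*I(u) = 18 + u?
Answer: I*√25633/2 ≈ 80.052*I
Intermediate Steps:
I(u) = 9/2 + u/4 (I(u) = (18 + u)/4 = 9/2 + u/4)
y(a) = -4*(-1 + a)² (y(a) = -4*(a - 1)² = -4*(-1 + a)²)
√(I(-51) + y(-39)) = √((9/2 + (¼)*(-51)) - 4*(-1 - 39)²) = √((9/2 - 51/4) - 4*(-40)²) = √(-33/4 - 4*1600) = √(-33/4 - 6400) = √(-25633/4) = I*√25633/2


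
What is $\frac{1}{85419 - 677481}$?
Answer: $- \frac{1}{592062} \approx -1.689 \cdot 10^{-6}$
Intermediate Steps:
$\frac{1}{85419 - 677481} = \frac{1}{-592062} = - \frac{1}{592062}$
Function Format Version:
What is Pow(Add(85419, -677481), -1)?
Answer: Rational(-1, 592062) ≈ -1.6890e-6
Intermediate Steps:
Pow(Add(85419, -677481), -1) = Pow(-592062, -1) = Rational(-1, 592062)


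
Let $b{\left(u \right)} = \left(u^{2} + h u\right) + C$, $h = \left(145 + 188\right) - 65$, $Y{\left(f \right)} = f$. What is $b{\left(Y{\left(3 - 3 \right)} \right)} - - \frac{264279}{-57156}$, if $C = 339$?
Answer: $\frac{6370535}{19052} \approx 334.38$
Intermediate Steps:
$h = 268$ ($h = 333 - 65 = 268$)
$b{\left(u \right)} = 339 + u^{2} + 268 u$ ($b{\left(u \right)} = \left(u^{2} + 268 u\right) + 339 = 339 + u^{2} + 268 u$)
$b{\left(Y{\left(3 - 3 \right)} \right)} - - \frac{264279}{-57156} = \left(339 + \left(3 - 3\right)^{2} + 268 \left(3 - 3\right)\right) - - \frac{264279}{-57156} = \left(339 + 0^{2} + 268 \cdot 0\right) - \left(-264279\right) \left(- \frac{1}{57156}\right) = \left(339 + 0 + 0\right) - \frac{88093}{19052} = 339 - \frac{88093}{19052} = \frac{6370535}{19052}$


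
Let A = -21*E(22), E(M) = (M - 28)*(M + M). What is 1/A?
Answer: 1/5544 ≈ 0.00018038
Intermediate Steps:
E(M) = 2*M*(-28 + M) (E(M) = (-28 + M)*(2*M) = 2*M*(-28 + M))
A = 5544 (A = -42*22*(-28 + 22) = -42*22*(-6) = -21*(-264) = 5544)
1/A = 1/5544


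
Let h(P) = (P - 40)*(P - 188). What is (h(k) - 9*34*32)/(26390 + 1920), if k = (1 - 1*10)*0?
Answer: -1136/14155 ≈ -0.080254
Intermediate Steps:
k = 0 (k = (1 - 10)*0 = -9*0 = 0)
h(P) = (-188 + P)*(-40 + P) (h(P) = (-40 + P)*(-188 + P) = (-188 + P)*(-40 + P))
(h(k) - 9*34*32)/(26390 + 1920) = ((7520 + 0² - 228*0) - 9*34*32)/(26390 + 1920) = ((7520 + 0 + 0) - 306*32)/28310 = (7520 - 9792)*(1/28310) = -2272*1/28310 = -1136/14155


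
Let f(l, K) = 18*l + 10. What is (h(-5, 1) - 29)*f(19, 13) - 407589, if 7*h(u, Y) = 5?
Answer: -2922819/7 ≈ -4.1755e+5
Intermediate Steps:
h(u, Y) = 5/7 (h(u, Y) = (⅐)*5 = 5/7)
f(l, K) = 10 + 18*l
(h(-5, 1) - 29)*f(19, 13) - 407589 = (5/7 - 29)*(10 + 18*19) - 407589 = -198*(10 + 342)/7 - 407589 = -198/7*352 - 407589 = -69696/7 - 407589 = -2922819/7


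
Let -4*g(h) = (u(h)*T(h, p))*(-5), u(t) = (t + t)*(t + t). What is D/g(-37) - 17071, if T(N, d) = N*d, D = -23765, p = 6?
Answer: -5188179425/303918 ≈ -17071.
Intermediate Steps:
u(t) = 4*t² (u(t) = (2*t)*(2*t) = 4*t²)
g(h) = 30*h³ (g(h) = -(4*h²)*(h*6)*(-5)/4 = -(4*h²)*(6*h)*(-5)/4 = -24*h³*(-5)/4 = -(-30)*h³ = 30*h³)
D/g(-37) - 17071 = -23765/(30*(-37)³) - 17071 = -23765/(30*(-50653)) - 17071 = -23765/(-1519590) - 17071 = -23765*(-1/1519590) - 17071 = 4753/303918 - 17071 = -5188179425/303918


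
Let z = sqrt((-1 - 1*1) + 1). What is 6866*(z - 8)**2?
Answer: 432558 - 109856*I ≈ 4.3256e+5 - 1.0986e+5*I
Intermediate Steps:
z = I (z = sqrt((-1 - 1) + 1) = sqrt(-2 + 1) = sqrt(-1) = I ≈ 1.0*I)
6866*(z - 8)**2 = 6866*(I - 8)**2 = 6866*(-8 + I)**2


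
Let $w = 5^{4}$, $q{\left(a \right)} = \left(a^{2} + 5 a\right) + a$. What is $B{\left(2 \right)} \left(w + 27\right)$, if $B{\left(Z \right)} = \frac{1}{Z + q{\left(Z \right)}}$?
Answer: $\frac{326}{9} \approx 36.222$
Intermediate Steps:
$q{\left(a \right)} = a^{2} + 6 a$
$w = 625$
$B{\left(Z \right)} = \frac{1}{Z + Z \left(6 + Z\right)}$
$B{\left(2 \right)} \left(w + 27\right) = \frac{1}{2 \left(7 + 2\right)} \left(625 + 27\right) = \frac{1}{2 \cdot 9} \cdot 652 = \frac{1}{2} \cdot \frac{1}{9} \cdot 652 = \frac{1}{18} \cdot 652 = \frac{326}{9}$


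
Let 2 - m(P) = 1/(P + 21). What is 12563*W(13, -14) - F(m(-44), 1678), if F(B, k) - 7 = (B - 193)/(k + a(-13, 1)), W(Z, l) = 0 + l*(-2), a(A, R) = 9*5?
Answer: 13939782545/39629 ≈ 3.5176e+5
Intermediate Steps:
a(A, R) = 45
W(Z, l) = -2*l (W(Z, l) = 0 - 2*l = -2*l)
m(P) = 2 - 1/(21 + P) (m(P) = 2 - 1/(P + 21) = 2 - 1/(21 + P))
F(B, k) = 7 + (-193 + B)/(45 + k) (F(B, k) = 7 + (B - 193)/(k + 45) = 7 + (-193 + B)/(45 + k))
12563*W(13, -14) - F(m(-44), 1678) = 12563*(-2*(-14)) - (122 + (41 + 2*(-44))/(21 - 44) + 7*1678)/(45 + 1678) = 12563*28 - (122 + (41 - 88)/(-23) + 11746)/1723 = 351764 - (122 - 1/23*(-47) + 11746)/1723 = 351764 - (122 + 47/23 + 11746)/1723 = 351764 - 273011/(1723*23) = 351764 - 1*273011/39629 = 351764 - 273011/39629 = 13939782545/39629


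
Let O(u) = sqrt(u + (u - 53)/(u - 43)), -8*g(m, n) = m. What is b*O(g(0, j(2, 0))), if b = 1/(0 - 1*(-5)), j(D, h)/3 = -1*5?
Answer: sqrt(2279)/215 ≈ 0.22204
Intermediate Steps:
j(D, h) = -15 (j(D, h) = 3*(-1*5) = 3*(-5) = -15)
g(m, n) = -m/8
O(u) = sqrt(u + (-53 + u)/(-43 + u))
b = 1/5 (b = 1/(0 + 5) = 1/5 ≈ 0.20000)
b*O(g(0, j(2, 0))) = sqrt((-53 - 1/8*0 + (-1/8*0)*(-43 - 1/8*0))/(-43 - 1/8*0))/5 = sqrt((-53 + 0 + 0*(-43 + 0))/(-43 + 0))/5 = sqrt((-53 + 0 + 0*(-43))/(-43))/5 = sqrt(-(-53 + 0 + 0)/43)/5 = sqrt(-1/43*(-53))/5 = sqrt(53/43)/5 = (sqrt(2279)/43)/5 = sqrt(2279)/215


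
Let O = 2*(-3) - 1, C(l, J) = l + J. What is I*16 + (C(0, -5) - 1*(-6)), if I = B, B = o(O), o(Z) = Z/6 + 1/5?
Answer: -217/15 ≈ -14.467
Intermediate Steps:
C(l, J) = J + l
O = -7 (O = -6 - 1 = -7)
o(Z) = 1/5 + Z/6 (o(Z) = Z*(1/6) + 1*(1/5) = Z/6 + 1/5 = 1/5 + Z/6)
B = -29/30 (B = 1/5 + (1/6)*(-7) = 1/5 - 7/6 = -29/30 ≈ -0.96667)
I = -29/30 ≈ -0.96667
I*16 + (C(0, -5) - 1*(-6)) = -29/30*16 + ((-5 + 0) - 1*(-6)) = -232/15 + (-5 + 6) = -232/15 + 1 = -217/15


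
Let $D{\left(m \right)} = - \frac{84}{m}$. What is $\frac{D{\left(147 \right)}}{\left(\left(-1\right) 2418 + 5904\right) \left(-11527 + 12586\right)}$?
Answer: $- \frac{2}{12920859} \approx -1.5479 \cdot 10^{-7}$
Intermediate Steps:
$\frac{D{\left(147 \right)}}{\left(\left(-1\right) 2418 + 5904\right) \left(-11527 + 12586\right)} = \frac{\left(-84\right) \frac{1}{147}}{\left(\left(-1\right) 2418 + 5904\right) \left(-11527 + 12586\right)} = \frac{\left(-84\right) \frac{1}{147}}{\left(-2418 + 5904\right) 1059} = - \frac{4}{7 \cdot 3486 \cdot 1059} = - \frac{4}{7 \cdot 3691674} = \left(- \frac{4}{7}\right) \frac{1}{3691674} = - \frac{2}{12920859}$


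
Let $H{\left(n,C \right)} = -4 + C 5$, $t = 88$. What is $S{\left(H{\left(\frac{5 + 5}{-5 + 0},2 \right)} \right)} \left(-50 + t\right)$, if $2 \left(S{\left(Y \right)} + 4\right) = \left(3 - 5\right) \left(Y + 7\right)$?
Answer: $-646$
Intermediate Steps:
$H{\left(n,C \right)} = -4 + 5 C$
$S{\left(Y \right)} = -11 - Y$ ($S{\left(Y \right)} = -4 + \frac{\left(3 - 5\right) \left(Y + 7\right)}{2} = -4 + \frac{\left(-2\right) \left(7 + Y\right)}{2} = -4 + \frac{-14 - 2 Y}{2} = -4 - \left(7 + Y\right) = -11 - Y$)
$S{\left(H{\left(\frac{5 + 5}{-5 + 0},2 \right)} \right)} \left(-50 + t\right) = \left(-11 - \left(-4 + 5 \cdot 2\right)\right) \left(-50 + 88\right) = \left(-11 - \left(-4 + 10\right)\right) 38 = \left(-11 - 6\right) 38 = \left(-17\right) 38 = -646$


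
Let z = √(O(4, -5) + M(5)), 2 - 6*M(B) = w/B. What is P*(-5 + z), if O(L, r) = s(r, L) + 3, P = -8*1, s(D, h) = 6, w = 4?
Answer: 40 - 8*√230/5 ≈ 15.735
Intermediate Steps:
P = -8
M(B) = ⅓ - 2/(3*B)
O(L, r) = 9 (O(L, r) = 6 + 3 = 9)
z = √230/5 (z = √(9 + (⅓)*(-2 + 5)/5) = √(9 + (⅓)*(⅕)*3) = √(9 + ⅕) = √(46/5) = √230/5 ≈ 3.0331)
P*(-5 + z) = -8*(-5 + √230/5) = 40 - 8*√230/5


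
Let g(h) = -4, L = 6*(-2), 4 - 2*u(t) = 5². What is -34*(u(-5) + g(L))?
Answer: 493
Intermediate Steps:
u(t) = -21/2 (u(t) = 2 - ½*5² = 2 - ½*25 = 2 - 25/2 = -21/2)
L = -12
-34*(u(-5) + g(L)) = -34*(-21/2 - 4) = -34*(-29/2) = 493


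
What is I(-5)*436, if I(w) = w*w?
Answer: 10900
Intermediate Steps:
I(w) = w²
I(-5)*436 = (-5)²*436 = 25*436 = 10900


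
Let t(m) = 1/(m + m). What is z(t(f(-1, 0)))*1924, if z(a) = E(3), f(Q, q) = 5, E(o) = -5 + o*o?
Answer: 7696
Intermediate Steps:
E(o) = -5 + o**2
t(m) = 1/(2*m)
z(a) = 4 (z(a) = -5 + 3**2 = -5 + 9 = 4)
z(t(f(-1, 0)))*1924 = 4*1924 = 7696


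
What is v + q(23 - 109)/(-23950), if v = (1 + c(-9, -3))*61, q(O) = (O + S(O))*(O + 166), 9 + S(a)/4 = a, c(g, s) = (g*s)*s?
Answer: -11683872/2395 ≈ -4878.4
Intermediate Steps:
c(g, s) = g*s**2
S(a) = -36 + 4*a
q(O) = (-36 + 5*O)*(166 + O) (q(O) = (O + (-36 + 4*O))*(O + 166) = (-36 + 5*O)*(166 + O))
v = -4880 (v = (1 - 9*(-3)**2)*61 = (1 - 9*9)*61 = (1 - 81)*61 = -80*61 = -4880)
v + q(23 - 109)/(-23950) = -4880 + (-5976 + 5*(23 - 109)**2 + 794*(23 - 109))/(-23950) = -4880 + (-5976 + 5*(-86)**2 + 794*(-86))*(-1/23950) = -4880 + (-5976 + 5*7396 - 68284)*(-1/23950) = -4880 + (-5976 + 36980 - 68284)*(-1/23950) = -4880 - 37280*(-1/23950) = -4880 + 3728/2395 = -11683872/2395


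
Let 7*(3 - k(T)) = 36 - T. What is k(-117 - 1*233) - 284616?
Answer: -1992677/7 ≈ -2.8467e+5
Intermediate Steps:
k(T) = -15/7 + T/7 (k(T) = 3 - (36 - T)/7 = 3 + (-36/7 + T/7) = -15/7 + T/7)
k(-117 - 1*233) - 284616 = (-15/7 + (-117 - 1*233)/7) - 284616 = (-15/7 + (-117 - 233)/7) - 284616 = (-15/7 + (⅐)*(-350)) - 284616 = (-15/7 - 50) - 284616 = -365/7 - 284616 = -1992677/7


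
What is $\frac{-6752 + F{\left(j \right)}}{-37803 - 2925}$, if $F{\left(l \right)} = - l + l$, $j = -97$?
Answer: $\frac{844}{5091} \approx 0.16578$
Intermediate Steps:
$F{\left(l \right)} = 0$
$\frac{-6752 + F{\left(j \right)}}{-37803 - 2925} = \frac{-6752 + 0}{-37803 - 2925} = - \frac{6752}{-40728} = \left(-6752\right) \left(- \frac{1}{40728}\right) = \frac{844}{5091}$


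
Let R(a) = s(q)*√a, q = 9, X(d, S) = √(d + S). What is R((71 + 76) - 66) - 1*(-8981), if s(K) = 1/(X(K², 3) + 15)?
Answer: 422152/47 - 6*√21/47 ≈ 8981.4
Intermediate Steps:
X(d, S) = √(S + d)
s(K) = 1/(15 + √(3 + K²)) (s(K) = 1/(√(3 + K²) + 15) = 1/(15 + √(3 + K²)))
R(a) = √a/(15 + 2*√21) (R(a) = √a/(15 + √(3 + 9²)) = √a/(15 + √(3 + 81)) = √a/(15 + √84) = √a/(15 + 2*√21))
R((71 + 76) - 66) - 1*(-8981) = (5*√((71 + 76) - 66)/47 - 2*√21*√((71 + 76) - 66)/141) - 1*(-8981) = (5*√(147 - 66)/47 - 2*√21*√(147 - 66)/141) + 8981 = (5*√81/47 - 2*√21*√81/141) + 8981 = ((5/47)*9 - 2/141*√21*9) + 8981 = (45/47 - 6*√21/47) + 8981 = 422152/47 - 6*√21/47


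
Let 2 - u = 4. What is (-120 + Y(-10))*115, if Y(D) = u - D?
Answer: -12880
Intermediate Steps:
u = -2 (u = 2 - 1*4 = 2 - 4 = -2)
Y(D) = -2 - D
(-120 + Y(-10))*115 = (-120 + (-2 - 1*(-10)))*115 = (-120 + (-2 + 10))*115 = (-120 + 8)*115 = -112*115 = -12880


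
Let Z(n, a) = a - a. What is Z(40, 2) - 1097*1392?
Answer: -1527024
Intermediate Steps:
Z(n, a) = 0
Z(40, 2) - 1097*1392 = 0 - 1097*1392 = 0 - 1527024 = -1527024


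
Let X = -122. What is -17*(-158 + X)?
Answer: 4760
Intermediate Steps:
-17*(-158 + X) = -17*(-158 - 122) = -17*(-280) = 4760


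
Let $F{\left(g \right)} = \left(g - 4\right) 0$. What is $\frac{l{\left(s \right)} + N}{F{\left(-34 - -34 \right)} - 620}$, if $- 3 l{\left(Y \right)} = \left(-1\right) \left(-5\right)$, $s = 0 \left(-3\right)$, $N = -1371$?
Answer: $\frac{2059}{930} \approx 2.214$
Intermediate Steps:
$F{\left(g \right)} = 0$ ($F{\left(g \right)} = \left(-4 + g\right) 0 = 0$)
$s = 0$
$l{\left(Y \right)} = - \frac{5}{3}$ ($l{\left(Y \right)} = - \frac{\left(-1\right) \left(-5\right)}{3} = \left(- \frac{1}{3}\right) 5 = - \frac{5}{3}$)
$\frac{l{\left(s \right)} + N}{F{\left(-34 - -34 \right)} - 620} = \frac{- \frac{5}{3} - 1371}{0 - 620} = - \frac{4118}{3 \left(-620\right)} = \left(- \frac{4118}{3}\right) \left(- \frac{1}{620}\right) = \frac{2059}{930}$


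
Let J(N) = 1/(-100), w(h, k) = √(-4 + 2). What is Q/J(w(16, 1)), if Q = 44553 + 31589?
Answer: -7614200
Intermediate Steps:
w(h, k) = I*√2 (w(h, k) = √(-2) = I*√2)
J(N) = -1/100
Q = 76142
Q/J(w(16, 1)) = 76142/(-1/100) = 76142*(-100) = -7614200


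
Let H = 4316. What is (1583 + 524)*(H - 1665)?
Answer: 5585657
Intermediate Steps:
(1583 + 524)*(H - 1665) = (1583 + 524)*(4316 - 1665) = 2107*2651 = 5585657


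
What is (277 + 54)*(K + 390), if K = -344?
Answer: 15226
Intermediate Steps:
(277 + 54)*(K + 390) = (277 + 54)*(-344 + 390) = 331*46 = 15226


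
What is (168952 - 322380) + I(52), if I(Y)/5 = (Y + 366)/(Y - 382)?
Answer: -460303/3 ≈ -1.5343e+5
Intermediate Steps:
I(Y) = 5*(366 + Y)/(-382 + Y) (I(Y) = 5*((Y + 366)/(Y - 382)) = 5*((366 + Y)/(-382 + Y)) = 5*(366 + Y)/(-382 + Y))
(168952 - 322380) + I(52) = (168952 - 322380) + 5*(366 + 52)/(-382 + 52) = -153428 + 5*418/(-330) = -153428 + 5*(-1/330)*418 = -153428 - 19/3 = -460303/3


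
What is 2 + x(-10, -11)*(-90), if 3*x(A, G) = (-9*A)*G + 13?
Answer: 29312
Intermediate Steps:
x(A, G) = 13/3 - 3*A*G (x(A, G) = ((-9*A)*G + 13)/3 = (-9*A*G + 13)/3 = (13 - 9*A*G)/3 = 13/3 - 3*A*G)
2 + x(-10, -11)*(-90) = 2 + (13/3 - 3*(-10)*(-11))*(-90) = 2 + (13/3 - 330)*(-90) = 2 - 977/3*(-90) = 2 + 29310 = 29312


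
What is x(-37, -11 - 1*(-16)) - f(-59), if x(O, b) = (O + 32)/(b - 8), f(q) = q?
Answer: 182/3 ≈ 60.667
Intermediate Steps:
x(O, b) = (32 + O)/(-8 + b)
x(-37, -11 - 1*(-16)) - f(-59) = (32 - 37)/(-8 + (-11 - 1*(-16))) - 1*(-59) = -5/(-8 + (-11 + 16)) + 59 = -5/(-8 + 5) + 59 = -5/(-3) + 59 = -⅓*(-5) + 59 = 5/3 + 59 = 182/3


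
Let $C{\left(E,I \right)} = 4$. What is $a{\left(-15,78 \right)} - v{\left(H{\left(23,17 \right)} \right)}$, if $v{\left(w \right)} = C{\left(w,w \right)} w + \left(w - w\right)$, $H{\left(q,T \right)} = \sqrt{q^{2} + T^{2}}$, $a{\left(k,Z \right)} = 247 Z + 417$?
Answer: $19683 - 4 \sqrt{818} \approx 19569.0$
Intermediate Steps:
$a{\left(k,Z \right)} = 417 + 247 Z$
$H{\left(q,T \right)} = \sqrt{T^{2} + q^{2}}$
$v{\left(w \right)} = 4 w$ ($v{\left(w \right)} = 4 w + \left(w - w\right) = 4 w + 0 = 4 w$)
$a{\left(-15,78 \right)} - v{\left(H{\left(23,17 \right)} \right)} = \left(417 + 247 \cdot 78\right) - 4 \sqrt{17^{2} + 23^{2}} = \left(417 + 19266\right) - 4 \sqrt{289 + 529} = 19683 - 4 \sqrt{818}$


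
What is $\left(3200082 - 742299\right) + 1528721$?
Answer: $3986504$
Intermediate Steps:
$\left(3200082 - 742299\right) + 1528721 = 2457783 + 1528721 = 3986504$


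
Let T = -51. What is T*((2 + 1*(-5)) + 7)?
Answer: -204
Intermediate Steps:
T*((2 + 1*(-5)) + 7) = -51*((2 + 1*(-5)) + 7) = -51*((2 - 5) + 7) = -51*(-3 + 7) = -51*4 = -204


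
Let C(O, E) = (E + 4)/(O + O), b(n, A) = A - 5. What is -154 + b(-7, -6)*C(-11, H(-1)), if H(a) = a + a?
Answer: -153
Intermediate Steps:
b(n, A) = -5 + A
H(a) = 2*a
C(O, E) = (4 + E)/(2*O) (C(O, E) = (4 + E)/((2*O)) = (4 + E)*(1/(2*O)) = (4 + E)/(2*O))
-154 + b(-7, -6)*C(-11, H(-1)) = -154 + (-5 - 6)*((½)*(4 + 2*(-1))/(-11)) = -154 - 11*(-1)*(4 - 2)/(2*11) = -154 - 11*(-1)*2/(2*11) = -154 - 11*(-1/11) = -154 + 1 = -153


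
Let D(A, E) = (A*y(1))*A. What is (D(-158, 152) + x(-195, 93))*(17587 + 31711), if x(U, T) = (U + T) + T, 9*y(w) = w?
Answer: 1226682134/9 ≈ 1.3630e+8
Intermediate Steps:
y(w) = w/9
D(A, E) = A²/9 (D(A, E) = (A*((⅑)*1))*A = (A*(⅑))*A = (A/9)*A = A²/9)
x(U, T) = U + 2*T (x(U, T) = (T + U) + T = U + 2*T)
(D(-158, 152) + x(-195, 93))*(17587 + 31711) = ((⅑)*(-158)² + (-195 + 2*93))*(17587 + 31711) = ((⅑)*24964 + (-195 + 186))*49298 = (24964/9 - 9)*49298 = (24883/9)*49298 = 1226682134/9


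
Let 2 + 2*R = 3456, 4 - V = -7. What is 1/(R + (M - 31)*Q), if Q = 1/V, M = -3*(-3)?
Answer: 1/1725 ≈ 0.00057971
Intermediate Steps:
M = 9
V = 11 (V = 4 - 1*(-7) = 4 + 7 = 11)
R = 1727 (R = -1 + (½)*3456 = -1 + 1728 = 1727)
Q = 1/11 ≈ 0.090909
1/(R + (M - 31)*Q) = 1/(1727 + (9 - 31)*(1/11)) = 1/(1727 - 22*1/11) = 1/(1727 - 2) = 1/1725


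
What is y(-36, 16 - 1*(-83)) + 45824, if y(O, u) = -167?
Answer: 45657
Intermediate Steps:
y(-36, 16 - 1*(-83)) + 45824 = -167 + 45824 = 45657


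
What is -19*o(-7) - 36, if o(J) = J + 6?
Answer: -17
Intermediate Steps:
o(J) = 6 + J
-19*o(-7) - 36 = -19*(6 - 7) - 36 = -19*(-1) - 36 = 19 - 36 = -17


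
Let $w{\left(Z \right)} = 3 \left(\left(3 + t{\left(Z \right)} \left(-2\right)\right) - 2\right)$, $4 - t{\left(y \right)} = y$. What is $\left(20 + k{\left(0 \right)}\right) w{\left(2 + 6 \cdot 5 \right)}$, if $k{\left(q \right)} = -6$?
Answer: $2394$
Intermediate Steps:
$t{\left(y \right)} = 4 - y$
$w{\left(Z \right)} = -21 + 6 Z$ ($w{\left(Z \right)} = 3 \left(\left(3 + \left(4 - Z\right) \left(-2\right)\right) - 2\right) = 3 \left(\left(3 + \left(-8 + 2 Z\right)\right) - 2\right) = 3 \left(\left(-5 + 2 Z\right) - 2\right) = 3 \left(-7 + 2 Z\right) = -21 + 6 Z$)
$\left(20 + k{\left(0 \right)}\right) w{\left(2 + 6 \cdot 5 \right)} = \left(20 - 6\right) \left(-21 + 6 \left(2 + 6 \cdot 5\right)\right) = 14 \left(-21 + 6 \left(2 + 30\right)\right) = 14 \left(-21 + 6 \cdot 32\right) = 14 \left(-21 + 192\right) = 14 \cdot 171 = 2394$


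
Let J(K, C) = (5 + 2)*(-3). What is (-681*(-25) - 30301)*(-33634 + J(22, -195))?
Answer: 446803780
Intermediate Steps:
J(K, C) = -21 (J(K, C) = 7*(-3) = -21)
(-681*(-25) - 30301)*(-33634 + J(22, -195)) = (-681*(-25) - 30301)*(-33634 - 21) = (17025 - 30301)*(-33655) = -13276*(-33655) = 446803780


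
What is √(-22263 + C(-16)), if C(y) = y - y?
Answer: I*√22263 ≈ 149.21*I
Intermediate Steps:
C(y) = 0
√(-22263 + C(-16)) = √(-22263 + 0) = √(-22263) = I*√22263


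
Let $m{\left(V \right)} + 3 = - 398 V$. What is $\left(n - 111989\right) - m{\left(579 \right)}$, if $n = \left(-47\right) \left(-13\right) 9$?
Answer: $123955$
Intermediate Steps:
$m{\left(V \right)} = -3 - 398 V$
$n = 5499$ ($n = 611 \cdot 9 = 5499$)
$\left(n - 111989\right) - m{\left(579 \right)} = \left(5499 - 111989\right) - \left(-3 - 230442\right) = -106490 - \left(-3 - 230442\right) = -106490 - -230445 = -106490 + 230445 = 123955$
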